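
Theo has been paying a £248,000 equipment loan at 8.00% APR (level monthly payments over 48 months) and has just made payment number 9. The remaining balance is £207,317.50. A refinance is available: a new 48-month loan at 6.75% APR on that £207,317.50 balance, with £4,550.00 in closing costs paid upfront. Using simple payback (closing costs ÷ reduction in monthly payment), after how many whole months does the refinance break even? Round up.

5 months

Current payment = 248,000 × 8%/12 / (1 − (1+0.0066667)^−48) = £6,054.40.
Refinanced payment = 207,317.50 × 0.0056250 / (1 − (1+0.0056250)^−48) = £4,940.46.
Monthly savings = £6,054.40 − £4,940.46 = £1,113.94.
Break-even = £4,550.00 / £1,113.94 = 4.08 → 5 months.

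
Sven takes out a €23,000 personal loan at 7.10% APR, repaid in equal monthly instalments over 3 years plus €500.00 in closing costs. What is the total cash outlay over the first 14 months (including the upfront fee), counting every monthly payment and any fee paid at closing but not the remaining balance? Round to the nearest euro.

€10,457

At 7.10% the monthly rate is 0.0059167, so the payment is 23,000 × 0.0059167 / (1 − 1.0059167^−36) = €711.23.
Total outlay = 14 × €711.23 + €500.00 = €10,457.22.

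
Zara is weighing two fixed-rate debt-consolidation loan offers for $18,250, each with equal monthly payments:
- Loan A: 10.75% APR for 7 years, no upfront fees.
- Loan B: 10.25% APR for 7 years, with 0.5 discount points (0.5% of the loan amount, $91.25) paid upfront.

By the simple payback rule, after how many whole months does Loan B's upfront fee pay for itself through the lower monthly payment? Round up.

20 months

Loan A: at 10.75% the monthly rate is 0.0089583, so the payment is 18,250 × 0.0089583 / (1 − 1.0089583^−84) = $310.09.
Loan B: monthly rate = 10.25%/12 = 0.0085417; payment = 18,250 × 0.0085417 / (1 − (1+0.0085417)^−84) = $305.33.
Monthly savings = $310.09 − $305.33 = $4.76.
Break-even = $91.25 / $4.76 = 19.17 → 20 months.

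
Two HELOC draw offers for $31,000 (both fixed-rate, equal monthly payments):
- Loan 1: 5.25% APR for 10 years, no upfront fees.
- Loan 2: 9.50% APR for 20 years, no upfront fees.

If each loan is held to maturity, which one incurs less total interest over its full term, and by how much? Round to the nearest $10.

Loan 1: monthly rate = 5.25%/12 = 0.0043750; payment = 31,000 × 0.0043750 / (1 − (1+0.0043750)^−120) = $332.60.
Total interest on Loan 1 = 120 × $332.60 − $31,000 = $8,912.00.
Loan 2: at 9.50% the monthly rate is 0.0079167, so the payment is 31,000 × 0.0079167 / (1 − 1.0079167^−240) = $288.96.
Total interest on Loan 2 = 240 × $288.96 − $31,000 = $38,350.40.
Loan 1 is lower by $29,438.40.

Loan 1 by $29,440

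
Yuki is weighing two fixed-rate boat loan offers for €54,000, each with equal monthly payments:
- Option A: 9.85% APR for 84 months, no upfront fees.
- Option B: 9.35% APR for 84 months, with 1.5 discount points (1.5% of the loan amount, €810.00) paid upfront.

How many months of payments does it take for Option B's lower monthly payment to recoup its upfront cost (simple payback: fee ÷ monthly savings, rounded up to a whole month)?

59 months

Option A: monthly rate = 9.85%/12 = 0.0082083; payment = 54,000 × 0.0082083 / (1 − (1+0.0082083)^−84) = €892.28.
Option B: at 9.35% the monthly rate is 0.0077917, so the payment is 54,000 × 0.0077917 / (1 − 1.0077917^−84) = €878.43.
Monthly savings = €892.28 − €878.43 = €13.85.
Break-even = €810.00 / €13.85 = 58.48 → 59 months.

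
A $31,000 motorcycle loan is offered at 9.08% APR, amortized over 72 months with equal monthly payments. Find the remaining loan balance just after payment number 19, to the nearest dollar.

$24,377

With monthly rate i = 9.08%/12 = 0.0075667, the balance after k of n payments is P · [(1+i)^n − (1+i)^k] / [(1+i)^n − 1].
(1+0.0075667)^72 = 1.72073096 and (1+0.0075667)^19 = 1.15398997, so the balance is 31,000 × (1.72073096 − 1.15398997) / (1.72073096 − 1) = $24,376.60.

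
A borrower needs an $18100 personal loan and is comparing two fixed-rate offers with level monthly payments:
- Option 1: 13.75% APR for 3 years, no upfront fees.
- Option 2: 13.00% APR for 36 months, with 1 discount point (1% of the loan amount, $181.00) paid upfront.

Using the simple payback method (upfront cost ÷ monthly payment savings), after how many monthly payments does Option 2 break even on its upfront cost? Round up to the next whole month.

Option 1: at 13.75% the monthly rate is 0.0114583, so the payment is 18,100 × 0.0114583 / (1 − 1.0114583^−36) = $616.42.
Option 2: monthly rate = 13%/12 = 0.0108333; payment = 18,100 × 0.0108333 / (1 − (1+0.0108333)^−36) = $609.86.
Monthly savings = $616.42 − $609.86 = $6.56.
Break-even = $181.00 / $6.56 = 27.59 → 28 months.

28 months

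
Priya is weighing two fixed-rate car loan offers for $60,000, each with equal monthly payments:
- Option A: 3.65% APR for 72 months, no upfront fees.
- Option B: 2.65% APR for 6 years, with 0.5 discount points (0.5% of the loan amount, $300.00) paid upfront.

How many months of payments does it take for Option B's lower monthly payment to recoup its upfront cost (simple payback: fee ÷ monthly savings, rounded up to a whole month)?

12 months

Option A: monthly rate = 3.65%/12 = 0.0030417; payment = 60,000 × 0.0030417 / (1 − (1+0.0030417)^−72) = $929.17.
Option B: monthly rate = 2.65%/12 = 0.0022083; payment = 60,000 × 0.0022083 / (1 − (1+0.0022083)^−72) = $902.26.
Monthly savings = $929.17 − $902.26 = $26.91.
Break-even = $300.00 / $26.91 = 11.15 → 12 months.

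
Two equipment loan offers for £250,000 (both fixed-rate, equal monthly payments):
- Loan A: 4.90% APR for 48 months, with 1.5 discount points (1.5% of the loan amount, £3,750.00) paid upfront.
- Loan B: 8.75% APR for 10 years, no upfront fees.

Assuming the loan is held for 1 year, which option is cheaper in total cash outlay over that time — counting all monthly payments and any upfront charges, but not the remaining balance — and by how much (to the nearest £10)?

Loan B by £35,100

Loan A: at 4.90% the monthly rate is 0.0040833, so the payment is 250,000 × 0.0040833 / (1 − 1.0040833^−48) = £5,746.01.
Loan B: monthly rate = 8.75%/12 = 0.0072917; payment = 250,000 × 0.0072917 / (1 − (1+0.0072917)^−120) = £3,133.17.
Over 12 months: Loan A costs 12 × £5,746.01 + £3,750.00 = £72,702.12; Loan B costs 12 × £3,133.17 = £37,598.04.
Loan B is cheaper by £72,702.12 − £37,598.04 = £35,104.08.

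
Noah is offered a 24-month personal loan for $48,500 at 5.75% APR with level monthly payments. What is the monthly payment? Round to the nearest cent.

$2,144.09

Monthly rate = 5.75%/12 = 0.0047917; payment = 48,500 × 0.0047917 / (1 − (1+0.0047917)^−24) = $2,144.09.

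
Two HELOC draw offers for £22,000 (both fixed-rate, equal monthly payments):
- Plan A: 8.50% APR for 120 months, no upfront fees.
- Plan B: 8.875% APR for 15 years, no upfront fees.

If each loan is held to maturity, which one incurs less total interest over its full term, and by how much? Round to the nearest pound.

Plan A: monthly rate = 8.5%/12 = 0.0070833; payment = 22,000 × 0.0070833 / (1 − (1+0.0070833)^−120) = £272.77.
Total interest on Plan A = 120 × £272.77 − £22,000 = £10,732.40.
Plan B: monthly rate = 8.875%/12 = 0.0073958; payment = 22,000 × 0.0073958 / (1 − (1+0.0073958)^−180) = £221.51.
Total interest on Plan B = 180 × £221.51 − £22,000 = £17,871.80.
Plan A is lower by £7,139.40.

Plan A by £7,139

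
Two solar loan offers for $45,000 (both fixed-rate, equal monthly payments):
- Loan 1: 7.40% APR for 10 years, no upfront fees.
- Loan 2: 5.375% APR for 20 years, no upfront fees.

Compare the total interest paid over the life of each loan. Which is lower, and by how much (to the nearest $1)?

Loan 1 by $9,714

Loan 1: at 7.40% the monthly rate is 0.0061667, so the payment is 45,000 × 0.0061667 / (1 − 1.0061667^−120) = $531.81.
Total interest on Loan 1 = 120 × $531.81 − $45,000 = $18,817.20.
Loan 2: at 5.375% the monthly rate is 0.0044792, so the payment is 45,000 × 0.0044792 / (1 − 1.0044792^−240) = $306.38.
Total interest on Loan 2 = 240 × $306.38 − $45,000 = $28,531.20.
Loan 1 is lower by $9,714.00.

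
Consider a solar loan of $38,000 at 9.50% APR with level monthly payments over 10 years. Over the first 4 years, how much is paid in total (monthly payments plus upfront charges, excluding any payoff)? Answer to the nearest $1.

At 9.50% the monthly rate is 0.0079167, so the payment is 38,000 × 0.0079167 / (1 − 1.0079167^−120) = $491.71.
Total outlay = 48 × $491.71 = $23,602.08.

$23,602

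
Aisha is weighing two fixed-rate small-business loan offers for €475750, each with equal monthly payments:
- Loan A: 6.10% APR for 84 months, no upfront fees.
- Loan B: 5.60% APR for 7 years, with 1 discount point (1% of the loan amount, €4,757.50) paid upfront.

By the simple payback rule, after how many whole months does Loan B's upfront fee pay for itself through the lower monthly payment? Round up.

42 months

Loan A: at 6.10% the monthly rate is 0.0050833, so the payment is 475,750 × 0.0050833 / (1 − 1.0050833^−84) = €6,972.85.
Loan B: monthly rate = 5.6%/12 = 0.0046667; payment = 475,750 × 0.0046667 / (1 − (1+0.0046667)^−84) = €6,859.15.
Monthly savings = €6,972.85 − €6,859.15 = €113.70.
Break-even = €4,757.50 / €113.70 = 41.84 → 42 months.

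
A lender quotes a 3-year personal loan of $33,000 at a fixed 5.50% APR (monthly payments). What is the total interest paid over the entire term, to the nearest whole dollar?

At 5.50% the monthly rate is 0.0045833, so the payment is 33,000 × 0.0045833 / (1 − 1.0045833^−36) = $996.46.
Total paid = 36 × $996.46 = $35,872.56; interest = $35,872.56 − $33,000 = $2,872.56.

$2,873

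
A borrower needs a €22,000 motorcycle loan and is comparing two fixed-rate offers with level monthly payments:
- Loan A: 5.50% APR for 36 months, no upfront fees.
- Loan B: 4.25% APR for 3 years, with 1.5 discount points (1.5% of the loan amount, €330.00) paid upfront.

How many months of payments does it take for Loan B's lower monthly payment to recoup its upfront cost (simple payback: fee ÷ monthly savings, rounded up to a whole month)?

27 months

Loan A: monthly rate = 5.5%/12 = 0.0045833; payment = 22,000 × 0.0045833 / (1 − (1+0.0045833)^−36) = €664.31.
Loan B: at 4.25% the monthly rate is 0.0035417, so the payment is 22,000 × 0.0035417 / (1 − 1.0035417^−36) = €651.98.
Monthly savings = €664.31 − €651.98 = €12.33.
Break-even = €330.00 / €12.33 = 26.76 → 27 months.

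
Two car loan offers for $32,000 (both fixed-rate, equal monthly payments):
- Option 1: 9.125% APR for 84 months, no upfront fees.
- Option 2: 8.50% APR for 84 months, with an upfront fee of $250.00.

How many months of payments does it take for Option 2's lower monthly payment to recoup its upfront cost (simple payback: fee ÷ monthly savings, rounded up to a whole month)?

Option 1: at 9.125% the monthly rate is 0.0076042, so the payment is 32,000 × 0.0076042 / (1 − 1.0076042^−84) = $516.88.
Option 2: at 8.50% the monthly rate is 0.0070833, so the payment is 32,000 × 0.0070833 / (1 − 1.0070833^−84) = $506.77.
Monthly savings = $516.88 − $506.77 = $10.11.
Break-even = $250.00 / $10.11 = 24.73 → 25 months.

25 months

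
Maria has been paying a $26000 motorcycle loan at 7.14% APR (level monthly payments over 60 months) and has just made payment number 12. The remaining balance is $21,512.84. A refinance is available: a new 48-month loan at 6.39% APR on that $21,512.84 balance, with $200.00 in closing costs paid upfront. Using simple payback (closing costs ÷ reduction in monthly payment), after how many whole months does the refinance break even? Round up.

27 months

Current payment = 26,000 × 7.14%/12 / (1 − (1+0.0059500)^−60) = $516.55.
Refinanced payment = 21,512.84 × 0.0053250 / (1 − (1+0.0053250)^−48) = $509.09.
Monthly savings = $516.55 − $509.09 = $7.46.
Break-even = $200.00 / $7.46 = 26.81 → 27 months.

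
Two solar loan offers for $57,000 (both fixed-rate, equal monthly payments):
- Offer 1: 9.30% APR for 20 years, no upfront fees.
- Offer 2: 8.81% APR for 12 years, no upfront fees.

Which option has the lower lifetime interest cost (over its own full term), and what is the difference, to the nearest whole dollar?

Offer 1: monthly rate = 9.3%/12 = 0.0077500; payment = 57,000 × 0.0077500 / (1 − (1+0.0077500)^−240) = $523.89.
Total interest on Offer 1 = 240 × $523.89 − $57,000 = $68,733.60.
Offer 2: at 8.81% the monthly rate is 0.0073417, so the payment is 57,000 × 0.0073417 / (1 − 1.0073417^−144) = $642.59.
Total interest on Offer 2 = 144 × $642.59 − $57,000 = $35,532.96.
Offer 2 is lower by $33,200.64.

Offer 2 by $33,201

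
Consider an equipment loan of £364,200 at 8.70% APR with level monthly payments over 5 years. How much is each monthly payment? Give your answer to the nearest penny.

£7,507.28

Monthly rate = 8.7%/12 = 0.0072500; payment = 364,200 × 0.0072500 / (1 − (1+0.0072500)^−60) = £7,507.28.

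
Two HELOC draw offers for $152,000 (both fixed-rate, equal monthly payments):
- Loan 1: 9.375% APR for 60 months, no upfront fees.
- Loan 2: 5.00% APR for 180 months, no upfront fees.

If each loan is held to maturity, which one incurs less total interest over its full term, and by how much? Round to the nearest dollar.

Loan 1: monthly rate = 9.375%/12 = 0.0078125; payment = 152,000 × 0.0078125 / (1 − (1+0.0078125)^−60) = $3,183.01.
Total interest on Loan 1 = 60 × $3,183.01 − $152,000 = $38,980.60.
Loan 2: monthly rate = 5%/12 = 0.0041667; payment = 152,000 × 0.0041667 / (1 − (1+0.0041667)^−180) = $1,202.01.
Total interest on Loan 2 = 180 × $1,202.01 − $152,000 = $64,361.80.
Loan 1 is lower by $25,381.20.

Loan 1 by $25,381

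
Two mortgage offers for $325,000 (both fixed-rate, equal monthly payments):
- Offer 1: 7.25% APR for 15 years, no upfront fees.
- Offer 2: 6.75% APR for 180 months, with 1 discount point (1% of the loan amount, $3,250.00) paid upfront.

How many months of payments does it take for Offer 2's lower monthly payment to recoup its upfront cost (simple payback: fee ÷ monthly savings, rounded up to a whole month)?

36 months

Offer 1: monthly rate = 7.25%/12 = 0.0060417; payment = 325,000 × 0.0060417 / (1 − (1+0.0060417)^−180) = $2,966.80.
Offer 2: monthly rate = 6.75%/12 = 0.0056250; payment = 325,000 × 0.0056250 / (1 − (1+0.0056250)^−180) = $2,875.96.
Monthly savings = $2,966.80 − $2,875.96 = $90.84.
Break-even = $3,250.00 / $90.84 = 35.78 → 36 months.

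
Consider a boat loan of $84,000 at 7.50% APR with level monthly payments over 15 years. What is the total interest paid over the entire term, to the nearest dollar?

Monthly rate = 7.5%/12 = 0.0062500; payment = 84,000 × 0.0062500 / (1 − (1+0.0062500)^−180) = $778.69.
Total paid = 180 × $778.69 = $140,164.20; interest = $140,164.20 − $84,000 = $56,164.20.

$56,164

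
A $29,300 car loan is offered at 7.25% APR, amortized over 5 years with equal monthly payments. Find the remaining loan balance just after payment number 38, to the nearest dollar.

$11,989

With monthly rate i = 7.25%/12 = 0.0060417, the balance after k of n payments is P · [(1+i)^n − (1+i)^k] / [(1+i)^n − 1].
(1+0.0060417)^60 = 1.43535089 and (1+0.0060417)^38 = 1.25720698, so the balance is 29,300 × (1.43535089 − 1.25720698) / (1.43535089 − 1) = $11,989.45.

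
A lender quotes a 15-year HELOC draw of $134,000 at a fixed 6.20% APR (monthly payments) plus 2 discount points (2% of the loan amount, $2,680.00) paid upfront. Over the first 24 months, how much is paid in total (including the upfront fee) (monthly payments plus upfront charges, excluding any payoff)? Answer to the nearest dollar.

At 6.20% the monthly rate is 0.0051667, so the payment is 134,000 × 0.0051667 / (1 − 1.0051667^−180) = $1,145.30.
Total outlay = 24 × $1,145.30 + $2,680.00 = $30,167.20.

$30,167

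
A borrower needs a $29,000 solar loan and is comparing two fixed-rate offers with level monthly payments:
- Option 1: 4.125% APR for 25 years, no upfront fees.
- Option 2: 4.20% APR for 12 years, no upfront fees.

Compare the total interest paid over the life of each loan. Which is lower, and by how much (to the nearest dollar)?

Option 2 by $9,555

Option 1: at 4.125% the monthly rate is 0.0034375, so the payment is 29,000 × 0.0034375 / (1 − 1.0034375^−300) = $155.08.
Total interest on Option 1 = 300 × $155.08 − $29,000 = $17,524.00.
Option 2: monthly rate = 4.2%/12 = 0.0035000; payment = 29,000 × 0.0035000 / (1 − (1+0.0035000)^−144) = $256.73.
Total interest on Option 2 = 144 × $256.73 − $29,000 = $7,969.12.
Option 2 is lower by $9,554.88.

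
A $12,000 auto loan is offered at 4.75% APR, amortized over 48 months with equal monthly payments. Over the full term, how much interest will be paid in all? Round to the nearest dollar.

$1,200

At 4.75% the monthly rate is 0.0039583, so the payment is 12,000 × 0.0039583 / (1 − 1.0039583^−48) = $274.99.
Total paid = 48 × $274.99 = $13,199.52; interest = $13,199.52 − $12,000 = $1,199.52.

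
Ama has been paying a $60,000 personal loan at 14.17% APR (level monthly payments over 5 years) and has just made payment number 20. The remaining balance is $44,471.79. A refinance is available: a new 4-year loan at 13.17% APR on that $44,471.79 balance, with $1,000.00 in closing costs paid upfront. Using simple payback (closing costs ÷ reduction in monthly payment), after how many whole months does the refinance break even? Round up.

Current payment = 60,000 × 14.17%/12 / (1 − (1+0.0118083)^−60) = $1,401.39.
Refinanced payment = 44,471.79 × 0.0109750 / (1 − (1+0.0109750)^−48) = $1,196.82.
Monthly savings = $1,401.39 − $1,196.82 = $204.57.
Break-even = $1,000.00 / $204.57 = 4.89 → 5 months.

5 months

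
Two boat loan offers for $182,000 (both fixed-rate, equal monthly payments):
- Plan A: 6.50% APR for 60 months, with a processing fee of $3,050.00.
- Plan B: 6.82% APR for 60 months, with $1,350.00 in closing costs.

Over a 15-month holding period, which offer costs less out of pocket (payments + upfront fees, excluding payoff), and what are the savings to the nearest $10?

Plan B by $1,290

Plan A: monthly rate = 6.5%/12 = 0.0054167; payment = 182,000 × 0.0054167 / (1 − (1+0.0054167)^−60) = $3,561.04.
Plan B: monthly rate = 6.82%/12 = 0.0056833; payment = 182,000 × 0.0056833 / (1 − (1+0.0056833)^−60) = $3,588.38.
Over 15 months: Plan A costs 15 × $3,561.04 + $3,050.00 = $56,465.60; Plan B costs 15 × $3,588.38 + $1,350.00 = $55,175.70.
Plan B is cheaper by $56,465.60 − $55,175.70 = $1,289.90.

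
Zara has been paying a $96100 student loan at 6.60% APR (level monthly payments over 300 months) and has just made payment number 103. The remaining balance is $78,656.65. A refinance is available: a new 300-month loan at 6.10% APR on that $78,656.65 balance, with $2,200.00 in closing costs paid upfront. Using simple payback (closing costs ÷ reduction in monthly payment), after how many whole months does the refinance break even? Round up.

Current payment = 96,100 × 6.6%/12 / (1 − (1+0.0055000)^−300) = $654.89.
Refinanced payment = 78,656.65 × 0.0050833 / (1 − (1+0.0050833)^−300) = $511.60.
Monthly savings = $654.89 − $511.60 = $143.29.
Break-even = $2,200.00 / $143.29 = 15.35 → 16 months.

16 months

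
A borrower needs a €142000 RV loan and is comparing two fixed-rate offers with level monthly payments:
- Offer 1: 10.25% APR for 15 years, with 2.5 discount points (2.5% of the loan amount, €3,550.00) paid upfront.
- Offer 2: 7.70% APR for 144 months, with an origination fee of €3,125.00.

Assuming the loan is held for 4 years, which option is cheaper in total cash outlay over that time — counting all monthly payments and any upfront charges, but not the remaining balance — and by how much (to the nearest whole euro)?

Offer 2 by €2,053

Offer 1: at 10.25% the monthly rate is 0.0085417, so the payment is 142,000 × 0.0085417 / (1 − 1.0085417^−180) = €1,547.73.
Offer 2: monthly rate = 7.7%/12 = 0.0064167; payment = 142,000 × 0.0064167 / (1 − (1+0.0064167)^−144) = €1,513.82.
Over 48 months: Offer 1 costs 48 × €1,547.73 + €3,550.00 = €77,841.04; Offer 2 costs 48 × €1,513.82 + €3,125.00 = €75,788.36.
Offer 2 is cheaper by €77,841.04 − €75,788.36 = €2,052.68.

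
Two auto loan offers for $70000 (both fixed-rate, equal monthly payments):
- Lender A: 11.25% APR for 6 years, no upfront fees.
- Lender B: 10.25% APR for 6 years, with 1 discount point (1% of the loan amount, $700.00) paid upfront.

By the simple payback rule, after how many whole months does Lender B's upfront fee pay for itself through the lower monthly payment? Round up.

20 months

Lender A: monthly rate = 11.25%/12 = 0.0093750; payment = 70,000 × 0.0093750 / (1 − (1+0.0093750)^−72) = $1,341.37.
Lender B: monthly rate = 10.25%/12 = 0.0085417; payment = 70,000 × 0.0085417 / (1 − (1+0.0085417)^−72) = $1,305.65.
Monthly savings = $1,341.37 − $1,305.65 = $35.72.
Break-even = $700.00 / $35.72 = 19.60 → 20 months.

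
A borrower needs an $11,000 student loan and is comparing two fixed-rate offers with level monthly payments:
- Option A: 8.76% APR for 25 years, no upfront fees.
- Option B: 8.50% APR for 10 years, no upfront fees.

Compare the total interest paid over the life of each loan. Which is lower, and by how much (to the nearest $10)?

Option A: monthly rate = 8.76%/12 = 0.0073000; payment = 11,000 × 0.0073000 / (1 − (1+0.0073000)^−300) = $90.51.
Total interest on Option A = 300 × $90.51 − $11,000 = $16,153.00.
Option B: monthly rate = 8.5%/12 = 0.0070833; payment = 11,000 × 0.0070833 / (1 − (1+0.0070833)^−120) = $136.38.
Total interest on Option B = 120 × $136.38 − $11,000 = $5,365.60.
Option B is lower by $10,787.40.

Option B by $10,790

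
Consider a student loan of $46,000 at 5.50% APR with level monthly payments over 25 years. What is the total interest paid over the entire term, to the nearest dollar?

At 5.50% the monthly rate is 0.0045833, so the payment is 46,000 × 0.0045833 / (1 − 1.0045833^−300) = $282.48.
Total paid = 300 × $282.48 = $84,744.00; interest = $84,744.00 − $46,000 = $38,744.00.

$38,744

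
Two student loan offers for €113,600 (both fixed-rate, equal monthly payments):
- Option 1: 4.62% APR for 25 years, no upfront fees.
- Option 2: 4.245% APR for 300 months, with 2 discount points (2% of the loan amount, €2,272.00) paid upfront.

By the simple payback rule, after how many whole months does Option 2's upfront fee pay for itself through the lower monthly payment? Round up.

95 months

Option 1: at 4.62% the monthly rate is 0.0038500, so the payment is 113,600 × 0.0038500 / (1 − 1.0038500^−300) = €639.19.
Option 2: at 4.245% the monthly rate is 0.0035375, so the payment is 113,600 × 0.0035375 / (1 − 1.0035375^−300) = €615.10.
Monthly savings = €639.19 − €615.10 = €24.09.
Break-even = €2,272.00 / €24.09 = 94.31 → 95 months.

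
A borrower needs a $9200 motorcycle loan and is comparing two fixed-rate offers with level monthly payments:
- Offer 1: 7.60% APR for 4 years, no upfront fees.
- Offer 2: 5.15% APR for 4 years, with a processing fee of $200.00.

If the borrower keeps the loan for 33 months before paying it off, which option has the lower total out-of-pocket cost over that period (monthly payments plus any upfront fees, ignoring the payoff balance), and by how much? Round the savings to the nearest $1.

Offer 1: monthly rate = 7.6%/12 = 0.0063333; payment = 9,200 × 0.0063333 / (1 − (1+0.0063333)^−48) = $222.88.
Offer 2: at 5.15% the monthly rate is 0.0042917, so the payment is 9,200 × 0.0042917 / (1 − 1.0042917^−48) = $212.50.
Over 33 months: Offer 1 costs 33 × $222.88 = $7,355.04; Offer 2 costs 33 × $212.50 + $200.00 = $7,212.50.
Offer 2 is cheaper by $7,355.04 − $7,212.50 = $142.54.

Offer 2 by $143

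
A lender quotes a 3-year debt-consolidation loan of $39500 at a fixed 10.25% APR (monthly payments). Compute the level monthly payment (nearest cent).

$1,279.20

Monthly rate = 10.25%/12 = 0.0085417; payment = 39,500 × 0.0085417 / (1 − (1+0.0085417)^−36) = $1,279.20.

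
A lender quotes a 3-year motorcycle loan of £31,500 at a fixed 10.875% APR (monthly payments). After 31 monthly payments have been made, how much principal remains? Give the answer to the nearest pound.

£5,010

With monthly rate i = 10.875%/12 = 0.0090625, the balance after k of n payments is P · [(1+i)^n − (1+i)^k] / [(1+i)^n − 1].
(1+0.0090625)^36 = 1.38372696 and (1+0.0090625)^31 = 1.32269608, so the balance is 31,500 × (1.38372696 − 1.32269608) / (1.38372696 − 1) = £5,010.00.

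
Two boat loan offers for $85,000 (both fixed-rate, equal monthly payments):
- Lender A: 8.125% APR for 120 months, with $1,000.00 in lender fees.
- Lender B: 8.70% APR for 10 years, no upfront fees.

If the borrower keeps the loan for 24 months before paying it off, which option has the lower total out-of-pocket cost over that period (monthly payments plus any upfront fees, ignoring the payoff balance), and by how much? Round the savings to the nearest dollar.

Lender B by $374

Lender A: at 8.125% the monthly rate is 0.0067708, so the payment is 85,000 × 0.0067708 / (1 − 1.0067708^−120) = $1,036.91.
Lender B: monthly rate = 8.7%/12 = 0.0072500; payment = 85,000 × 0.0072500 / (1 − (1+0.0072500)^−120) = $1,062.99.
Over 24 months: Lender A costs 24 × $1,036.91 + $1,000.00 = $25,885.84; Lender B costs 24 × $1,062.99 = $25,511.76.
Lender B is cheaper by $25,885.84 − $25,511.76 = $374.08.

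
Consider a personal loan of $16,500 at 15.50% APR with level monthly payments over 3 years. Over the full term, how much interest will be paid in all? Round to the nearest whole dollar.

At 15.50% the monthly rate is 0.0129167, so the payment is 16,500 × 0.0129167 / (1 − 1.0129167^−36) = $576.03.
Total paid = 36 × $576.03 = $20,737.08; interest = $20,737.08 − $16,500 = $4,237.08.

$4,237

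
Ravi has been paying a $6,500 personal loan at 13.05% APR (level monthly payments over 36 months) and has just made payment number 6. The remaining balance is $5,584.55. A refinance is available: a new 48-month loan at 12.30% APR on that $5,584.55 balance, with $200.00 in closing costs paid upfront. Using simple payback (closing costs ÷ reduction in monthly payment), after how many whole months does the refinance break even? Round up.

3 months

Current payment = 6,500 × 13.05%/12 / (1 − (1+0.0108750)^−36) = $219.17.
Refinanced payment = 5,584.55 × 0.0102500 / (1 − (1+0.0102500)^−48) = $147.89.
Monthly savings = $219.17 − $147.89 = $71.28.
Break-even = $200.00 / $71.28 = 2.81 → 3 months.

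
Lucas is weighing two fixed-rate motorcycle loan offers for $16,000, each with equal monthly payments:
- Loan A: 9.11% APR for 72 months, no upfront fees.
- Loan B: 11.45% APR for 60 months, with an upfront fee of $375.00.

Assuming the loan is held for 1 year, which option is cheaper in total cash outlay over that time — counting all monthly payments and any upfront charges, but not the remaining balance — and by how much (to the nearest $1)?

Loan A by $1,121

Loan A: at 9.11% the monthly rate is 0.0075917, so the payment is 16,000 × 0.0075917 / (1 − 1.0075917^−72) = $289.28.
Loan B: at 11.45% the monthly rate is 0.0095417, so the payment is 16,000 × 0.0095417 / (1 − 1.0095417^−60) = $351.48.
Over 12 months: Loan A costs 12 × $289.28 = $3,471.36; Loan B costs 12 × $351.48 + $375.00 = $4,592.76.
Loan A is cheaper by $4,592.76 − $3,471.36 = $1,121.40.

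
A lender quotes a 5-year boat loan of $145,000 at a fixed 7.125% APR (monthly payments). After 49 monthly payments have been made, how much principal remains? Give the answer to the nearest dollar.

$30,577

With monthly rate i = 7.125%/12 = 0.0059375, the balance after k of n payments is P · [(1+i)^n − (1+i)^k] / [(1+i)^n − 1].
(1+0.0059375)^60 = 1.42646100 and (1+0.0059375)^49 = 1.33653064, so the balance is 145,000 × (1.42646100 − 1.33653064) / (1.42646100 − 1) = $30,577.01.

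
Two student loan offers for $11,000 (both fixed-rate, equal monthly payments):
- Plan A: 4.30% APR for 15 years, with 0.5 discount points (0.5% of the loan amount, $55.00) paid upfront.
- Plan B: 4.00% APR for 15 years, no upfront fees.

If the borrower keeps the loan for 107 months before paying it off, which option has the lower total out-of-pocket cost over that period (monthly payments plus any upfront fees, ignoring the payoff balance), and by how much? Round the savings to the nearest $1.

Plan B by $233

Plan A: monthly rate = 4.3%/12 = 0.0035833; payment = 11,000 × 0.0035833 / (1 − (1+0.0035833)^−180) = $83.03.
Plan B: monthly rate = 4%/12 = 0.0033333; payment = 11,000 × 0.0033333 / (1 − (1+0.0033333)^−180) = $81.37.
Over 107 months: Plan A costs 107 × $83.03 + $55.00 = $8,939.21; Plan B costs 107 × $81.37 = $8,706.59.
Plan B is cheaper by $8,939.21 − $8,706.59 = $232.62.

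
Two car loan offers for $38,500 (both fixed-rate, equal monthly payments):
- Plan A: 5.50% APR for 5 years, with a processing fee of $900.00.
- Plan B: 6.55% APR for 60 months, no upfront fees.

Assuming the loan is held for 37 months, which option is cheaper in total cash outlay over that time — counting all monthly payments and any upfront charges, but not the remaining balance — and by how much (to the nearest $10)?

Plan B by $200

Plan A: at 5.50% the monthly rate is 0.0045833, so the payment is 38,500 × 0.0045833 / (1 − 1.0045833^−60) = $735.39.
Plan B: monthly rate = 6.55%/12 = 0.0054583; payment = 38,500 × 0.0054583 / (1 − (1+0.0054583)^−60) = $754.20.
Over 37 months: Plan A costs 37 × $735.39 + $900.00 = $28,109.43; Plan B costs 37 × $754.20 = $27,905.40.
Plan B is cheaper by $28,109.43 − $27,905.40 = $204.03.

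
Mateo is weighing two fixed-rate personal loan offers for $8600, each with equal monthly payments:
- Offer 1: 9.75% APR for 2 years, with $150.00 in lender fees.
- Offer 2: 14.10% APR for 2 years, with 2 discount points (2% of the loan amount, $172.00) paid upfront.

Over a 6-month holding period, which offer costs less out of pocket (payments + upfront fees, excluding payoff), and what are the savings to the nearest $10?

Offer 1: monthly rate = 9.75%/12 = 0.0081250; payment = 8,600 × 0.0081250 / (1 − (1+0.0081250)^−24) = $395.85.
Offer 2: at 14.10% the monthly rate is 0.0117500, so the payment is 8,600 × 0.0117500 / (1 − 1.0117500^−24) = $413.32.
Over 6 months: Offer 1 costs 6 × $395.85 + $150.00 = $2,525.10; Offer 2 costs 6 × $413.32 + $172.00 = $2,651.92.
Offer 1 is cheaper by $2,651.92 − $2,525.10 = $126.82.

Offer 1 by $130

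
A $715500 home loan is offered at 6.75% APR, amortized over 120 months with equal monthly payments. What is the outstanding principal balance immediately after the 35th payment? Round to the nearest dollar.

With monthly rate i = 6.75%/12 = 0.0056250, the balance after k of n payments is P · [(1+i)^n − (1+i)^k] / [(1+i)^n − 1].
(1+0.0056250)^120 = 1.96032182 and (1+0.0056250)^35 = 1.21692034, so the balance is 715,500 × (1.96032182 − 1.21692034) / (1.96032182 − 1) = $553,880.74.

$553,881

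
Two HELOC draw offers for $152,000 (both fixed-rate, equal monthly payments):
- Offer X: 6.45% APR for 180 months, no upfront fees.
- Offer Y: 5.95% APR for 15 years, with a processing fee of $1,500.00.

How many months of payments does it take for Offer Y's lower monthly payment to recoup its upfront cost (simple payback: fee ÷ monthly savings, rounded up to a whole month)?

Offer X: at 6.45% the monthly rate is 0.0053750, so the payment is 152,000 × 0.0053750 / (1 − 1.0053750^−180) = $1,319.91.
Offer Y: at 5.95% the monthly rate is 0.0049583, so the payment is 152,000 × 0.0049583 / (1 − 1.0049583^−180) = $1,278.56.
Monthly savings = $1,319.91 − $1,278.56 = $41.35.
Break-even = $1,500.00 / $41.35 = 36.28 → 37 months.

37 months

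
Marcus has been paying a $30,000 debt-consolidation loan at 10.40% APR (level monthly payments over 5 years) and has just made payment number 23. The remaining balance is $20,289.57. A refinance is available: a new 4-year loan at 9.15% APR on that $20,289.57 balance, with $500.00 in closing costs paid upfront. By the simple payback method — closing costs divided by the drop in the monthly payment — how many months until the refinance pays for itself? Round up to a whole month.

Current payment = 30,000 × 10.4%/12 / (1 − (1+0.0086667)^−60) = $643.33.
Refinanced payment = 20,289.57 × 0.0076250 / (1 − (1+0.0076250)^−48) = $506.35.
Monthly savings = $643.33 − $506.35 = $136.98.
Break-even = $500.00 / $136.98 = 3.65 → 4 months.

4 months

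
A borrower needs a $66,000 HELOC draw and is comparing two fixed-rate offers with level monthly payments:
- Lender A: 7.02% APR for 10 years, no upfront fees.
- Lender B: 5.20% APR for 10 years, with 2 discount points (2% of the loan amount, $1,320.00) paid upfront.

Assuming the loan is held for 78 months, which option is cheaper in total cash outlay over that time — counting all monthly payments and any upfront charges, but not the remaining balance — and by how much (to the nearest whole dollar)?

Lender A: monthly rate = 7.02%/12 = 0.0058500; payment = 66,000 × 0.0058500 / (1 − (1+0.0058500)^−120) = $767.00.
Lender B: at 5.20% the monthly rate is 0.0043333, so the payment is 66,000 × 0.0043333 / (1 − 1.0043333^−120) = $706.50.
Over 78 months: Lender A costs 78 × $767.00 = $59,826.00; Lender B costs 78 × $706.50 + $1,320.00 = $56,427.00.
Lender B is cheaper by $59,826.00 − $56,427.00 = $3,399.00.

Lender B by $3,399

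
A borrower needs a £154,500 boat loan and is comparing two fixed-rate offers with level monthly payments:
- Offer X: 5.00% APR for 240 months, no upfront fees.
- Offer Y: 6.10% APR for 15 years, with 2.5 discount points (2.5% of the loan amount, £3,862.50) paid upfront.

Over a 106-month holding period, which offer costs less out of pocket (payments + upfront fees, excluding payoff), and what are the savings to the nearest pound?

Offer X: at 5.00% the monthly rate is 0.0041667, so the payment is 154,500 × 0.0041667 / (1 − 1.0041667^−240) = £1,019.63.
Offer Y: monthly rate = 6.1%/12 = 0.0050833; payment = 154,500 × 0.0050833 / (1 − (1+0.0050833)^−180) = £1,312.12.
Over 106 months: Offer X costs 106 × £1,019.63 = £108,080.78; Offer Y costs 106 × £1,312.12 + £3,862.50 = £142,947.22.
Offer X is cheaper by £142,947.22 − £108,080.78 = £34,866.44.

Offer X by £34,866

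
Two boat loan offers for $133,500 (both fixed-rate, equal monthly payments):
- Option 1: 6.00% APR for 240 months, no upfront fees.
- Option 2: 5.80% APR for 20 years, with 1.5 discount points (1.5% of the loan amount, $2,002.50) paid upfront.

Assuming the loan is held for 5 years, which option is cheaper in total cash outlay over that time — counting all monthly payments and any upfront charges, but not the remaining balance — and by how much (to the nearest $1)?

Option 1: monthly rate = 6%/12 = 0.0050000; payment = 133,500 × 0.0050000 / (1 − (1+0.0050000)^−240) = $956.44.
Option 2: at 5.80% the monthly rate is 0.0048333, so the payment is 133,500 × 0.0048333 / (1 − 1.0048333^−240) = $941.10.
Over 60 months: Option 1 costs 60 × $956.44 = $57,386.40; Option 2 costs 60 × $941.10 + $2,002.50 = $58,468.50.
Option 1 is cheaper by $58,468.50 − $57,386.40 = $1,082.10.

Option 1 by $1,082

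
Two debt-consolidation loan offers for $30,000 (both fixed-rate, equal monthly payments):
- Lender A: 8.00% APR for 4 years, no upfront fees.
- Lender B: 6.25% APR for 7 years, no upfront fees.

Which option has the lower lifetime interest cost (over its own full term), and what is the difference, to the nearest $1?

Lender A by $1,962

Lender A: at 8.00% the monthly rate is 0.0066667, so the payment is 30,000 × 0.0066667 / (1 − 1.0066667^−48) = $732.39.
Total interest on Lender A = 48 × $732.39 − $30,000 = $5,154.72.
Lender B: at 6.25% the monthly rate is 0.0052083, so the payment is 30,000 × 0.0052083 / (1 − 1.0052083^−84) = $441.86.
Total interest on Lender B = 84 × $441.86 − $30,000 = $7,116.24.
Lender A is lower by $1,961.52.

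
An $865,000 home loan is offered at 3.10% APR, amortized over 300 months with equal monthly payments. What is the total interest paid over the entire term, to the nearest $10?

$379,120

At 3.10% the monthly rate is 0.0025833, so the payment is 865,000 × 0.0025833 / (1 − 1.0025833^−300) = $4,147.06.
Total paid = 300 × $4,147.06 = $1,244,118.00; interest = $1,244,118.00 − $865,000 = $379,118.00.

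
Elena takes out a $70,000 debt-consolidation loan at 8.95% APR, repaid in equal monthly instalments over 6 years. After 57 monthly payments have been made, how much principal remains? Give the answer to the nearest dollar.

With monthly rate i = 8.95%/12 = 0.0074583, the balance after k of n payments is P · [(1+i)^n − (1+i)^k] / [(1+i)^n − 1].
(1+0.0074583)^72 = 1.70746077 and (1+0.0074583)^57 = 1.52737027, so the balance is 70,000 × (1.70746077 − 1.52737027) / (1.70746077 − 1) = $17,819.13.

$17,819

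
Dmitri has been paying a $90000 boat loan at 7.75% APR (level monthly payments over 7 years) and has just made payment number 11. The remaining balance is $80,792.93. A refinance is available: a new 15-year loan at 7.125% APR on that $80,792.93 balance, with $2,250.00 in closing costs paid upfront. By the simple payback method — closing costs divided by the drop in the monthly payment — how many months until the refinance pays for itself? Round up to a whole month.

4 months

Current payment = 90,000 × 7.75%/12 / (1 − (1+0.0064583)^−84) = $1,391.58.
Refinanced payment = 80,792.93 × 0.0059375 / (1 − (1+0.0059375)^−180) = $731.85.
Monthly savings = $1,391.58 − $731.85 = $659.73.
Break-even = $2,250.00 / $659.73 = 3.41 → 4 months.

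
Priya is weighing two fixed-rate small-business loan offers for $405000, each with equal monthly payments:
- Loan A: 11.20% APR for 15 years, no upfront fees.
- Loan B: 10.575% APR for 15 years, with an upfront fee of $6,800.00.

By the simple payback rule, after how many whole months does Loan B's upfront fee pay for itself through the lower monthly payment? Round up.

Loan A: at 11.20% the monthly rate is 0.0093333, so the payment is 405,000 × 0.0093333 / (1 − 1.0093333^−180) = $4,654.21.
Loan B: at 10.575% the monthly rate is 0.0088125, so the payment is 405,000 × 0.0088125 / (1 − 1.0088125^−180) = $4,495.71.
Monthly savings = $4,654.21 − $4,495.71 = $158.50.
Break-even = $6,800.00 / $158.50 = 42.90 → 43 months.

43 months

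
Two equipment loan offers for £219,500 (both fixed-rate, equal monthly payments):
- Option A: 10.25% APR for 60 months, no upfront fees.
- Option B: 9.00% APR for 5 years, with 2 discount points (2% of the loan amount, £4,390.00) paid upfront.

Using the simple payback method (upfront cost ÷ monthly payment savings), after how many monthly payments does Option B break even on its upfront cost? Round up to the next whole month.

33 months

Option A: at 10.25% the monthly rate is 0.0085417, so the payment is 219,500 × 0.0085417 / (1 − 1.0085417^−60) = £4,690.77.
Option B: at 9.00% the monthly rate is 0.0075000, so the payment is 219,500 × 0.0075000 / (1 − 1.0075000^−60) = £4,556.46.
Monthly savings = £4,690.77 − £4,556.46 = £134.31.
Break-even = £4,390.00 / £134.31 = 32.69 → 33 months.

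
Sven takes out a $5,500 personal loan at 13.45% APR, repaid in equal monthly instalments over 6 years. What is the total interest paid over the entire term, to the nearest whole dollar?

Monthly rate = 13.45%/12 = 0.0112083; payment = 5,500 × 0.0112083 / (1 − (1+0.0112083)^−72) = $111.72.
Total paid = 72 × $111.72 = $8,043.84; interest = $8,043.84 − $5,500 = $2,543.84.

$2,544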